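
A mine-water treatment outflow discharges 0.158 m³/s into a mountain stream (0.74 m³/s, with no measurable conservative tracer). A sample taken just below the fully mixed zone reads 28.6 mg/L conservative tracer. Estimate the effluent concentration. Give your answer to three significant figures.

163 mg/L

Mass balance: 0.7400·0 + 0.1580·Cₑ = 0.8980·28.60
→ Cₑ = (0.8980·28.60 − 0.7400·0) / 0.1580 = 162.5 mg/L.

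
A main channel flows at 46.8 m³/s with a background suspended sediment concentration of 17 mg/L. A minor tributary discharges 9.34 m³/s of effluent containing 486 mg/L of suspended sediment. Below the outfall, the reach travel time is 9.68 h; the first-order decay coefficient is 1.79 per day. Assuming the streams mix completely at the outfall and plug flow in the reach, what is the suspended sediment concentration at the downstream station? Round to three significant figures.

46.2 mg/L

Mixed concentration C = ΣQC/ΣQ = (46.80·17.00 + 9.340·486.0) / 56.14 = 5335/56.14 = 95.03 mg/L.
After decay, C = 95.03 × e^(−kt) = 95.03 × 0.4858 = 46.16 mg/L.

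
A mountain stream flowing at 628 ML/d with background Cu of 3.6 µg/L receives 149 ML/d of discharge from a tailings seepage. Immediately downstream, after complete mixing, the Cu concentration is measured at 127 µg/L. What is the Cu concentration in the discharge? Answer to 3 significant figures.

Mass balance: 628.0·3.600 + 149.0·Cₑ = 777.0·127.0
→ Cₑ = (777.0·127.0 − 628.0·3.600) / 149.0 = 647.1 µg/L.

647 µg/L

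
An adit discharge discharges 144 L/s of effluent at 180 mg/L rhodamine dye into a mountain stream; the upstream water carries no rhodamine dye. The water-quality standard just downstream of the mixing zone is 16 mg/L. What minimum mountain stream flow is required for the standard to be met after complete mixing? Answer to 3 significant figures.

Set C_mix = 16: (Q·0 + 144.0·180.0) / (Q + 144.0) = 16
→ Q = 144.0·(180.0 − 16)/(16 − 0) = 1476 L/s.

1480 L/s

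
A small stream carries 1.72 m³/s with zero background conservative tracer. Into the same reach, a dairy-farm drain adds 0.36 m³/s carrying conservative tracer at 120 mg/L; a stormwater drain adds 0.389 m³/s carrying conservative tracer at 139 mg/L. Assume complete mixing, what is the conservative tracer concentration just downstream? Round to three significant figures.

39.4 mg/L

Mixed concentration C = ΣQC/ΣQ = (1.720·0 + 0.3600·120.0 + 0.3890·139.0) / 2.469 = 97.27/2.469 = 39.40 mg/L.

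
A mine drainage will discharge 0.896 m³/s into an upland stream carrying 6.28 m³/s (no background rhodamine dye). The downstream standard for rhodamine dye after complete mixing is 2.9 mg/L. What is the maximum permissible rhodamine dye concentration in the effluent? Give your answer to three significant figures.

At the limit, (Qr·Cr + Qe·Cₑ)/(Qr + Qe) = 2.9:
Cₑ = (7.176·2.9 − 6.280·0) / 0.8960 = 23.23 mg/L.

23.2 mg/L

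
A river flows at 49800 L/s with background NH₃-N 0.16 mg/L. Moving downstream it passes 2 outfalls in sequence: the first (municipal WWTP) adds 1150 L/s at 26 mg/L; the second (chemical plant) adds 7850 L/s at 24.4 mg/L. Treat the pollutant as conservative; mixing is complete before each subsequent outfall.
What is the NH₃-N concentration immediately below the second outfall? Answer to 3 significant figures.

Outfall 1: combined Q = 50950 L/s; C = (49800·0.1600 + 1150·26.00)/50950 = 0.7432 mg/L.
Outfall 2: combined Q = 58800 L/s; C = (50950·0.7432 + 7850·24.40)/58800 = 3.901 mg/L.

3.90 mg/L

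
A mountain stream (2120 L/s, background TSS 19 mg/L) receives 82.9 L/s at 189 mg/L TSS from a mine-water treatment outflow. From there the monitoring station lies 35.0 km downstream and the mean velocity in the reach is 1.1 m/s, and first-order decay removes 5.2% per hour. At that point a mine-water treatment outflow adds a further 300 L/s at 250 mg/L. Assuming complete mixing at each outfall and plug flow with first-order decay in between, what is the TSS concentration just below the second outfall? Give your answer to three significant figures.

43.9 mg/L

Flow-weighted average: C = (2120·19.00 + 82.90·189.0) / 2203 = 55950/2203 = 25.40 mg/L; combined flow 2203 L/s.
Travel time t = 35.0·1000 / 1.1 = 31820 s = 8.838 h.
5.2%/h lost → k = −ln(1 − 0.052) = 0.05340 h⁻¹.
Applying C = C₀e^(−kt): 25.40 × 0.6238 = 15.84 mg/L.
Second outfall: C = (2203·15.84 + 300.0·250.0)/2503 = 43.91 mg/L.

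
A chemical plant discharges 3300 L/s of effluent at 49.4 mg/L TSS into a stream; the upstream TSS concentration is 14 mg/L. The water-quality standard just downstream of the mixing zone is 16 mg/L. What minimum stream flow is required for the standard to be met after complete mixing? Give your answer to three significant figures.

55100 L/s

Set C_mix = 16: (Q·14.00 + 3300·49.40) / (Q + 3300) = 16
→ Q = 3300·(49.40 − 16)/(16 − 14.00) = 55110 L/s.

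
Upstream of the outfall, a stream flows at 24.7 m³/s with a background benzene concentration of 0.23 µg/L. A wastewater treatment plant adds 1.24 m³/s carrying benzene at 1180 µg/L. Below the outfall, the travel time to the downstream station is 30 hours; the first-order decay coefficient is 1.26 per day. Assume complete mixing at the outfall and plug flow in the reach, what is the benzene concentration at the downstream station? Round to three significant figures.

Mass balance: C = (24.70·0.2300 + 1.240·1180) / 25.94 = 1469/25.94 = 56.63 µg/L.
After decay, C = 56.63 × e^(−kt) = 56.63 × 0.2070 = 11.72 µg/L.

11.7 µg/L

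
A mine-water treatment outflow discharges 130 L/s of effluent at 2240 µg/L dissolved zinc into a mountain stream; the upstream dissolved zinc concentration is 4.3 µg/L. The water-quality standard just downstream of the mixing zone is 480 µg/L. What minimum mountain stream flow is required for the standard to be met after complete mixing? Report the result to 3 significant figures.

481 L/s

Set C_mix = 480: (Q·4.300 + 130.0·2240) / (Q + 130.0) = 480
→ Q = 130.0·(2240 − 480)/(480 − 4.300) = 481.0 L/s.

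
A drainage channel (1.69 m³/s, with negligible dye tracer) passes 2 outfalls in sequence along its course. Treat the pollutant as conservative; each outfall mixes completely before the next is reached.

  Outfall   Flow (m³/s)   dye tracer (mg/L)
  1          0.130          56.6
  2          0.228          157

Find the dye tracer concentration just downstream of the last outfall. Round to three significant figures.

21.1 mg/L

Below outfall 1: Q → 1.820 m³/s, C = (1.690·0 + 0.1300·56.60)/1.820 = 4.043 mg/L.
Below outfall 2: Q → 2.048 m³/s, C = (1.820·4.043 + 0.2280·157.0)/2.048 = 21.07 mg/L.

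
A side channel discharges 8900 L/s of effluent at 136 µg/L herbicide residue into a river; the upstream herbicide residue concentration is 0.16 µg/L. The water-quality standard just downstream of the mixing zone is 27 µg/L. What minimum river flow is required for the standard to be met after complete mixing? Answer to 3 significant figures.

Set C_mix = 27: (Q·0.1600 + 8900·136.0) / (Q + 8900) = 27
→ Q = 8900·(136.0 − 27)/(27 − 0.1600) = 36140 L/s.

36100 L/s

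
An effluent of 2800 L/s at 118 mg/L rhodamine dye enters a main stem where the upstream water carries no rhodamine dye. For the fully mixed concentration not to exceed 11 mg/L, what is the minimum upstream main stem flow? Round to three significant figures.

27200 L/s

Set C_mix = 11: (Q·0 + 2800·118.0) / (Q + 2800) = 11
→ Q = 2800·(118.0 − 11)/(11 − 0) = 27240 L/s.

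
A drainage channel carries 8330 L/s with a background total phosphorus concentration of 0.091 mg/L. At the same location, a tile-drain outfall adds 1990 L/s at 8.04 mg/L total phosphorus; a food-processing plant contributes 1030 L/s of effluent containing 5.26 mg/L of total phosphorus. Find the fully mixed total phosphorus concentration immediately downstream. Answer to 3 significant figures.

1.95 mg/L

After mixing, C = (8330·0.09100 + 1990·8.040 + 1030·5.260) / 11350 = 22180/11350 = 1.954 mg/L.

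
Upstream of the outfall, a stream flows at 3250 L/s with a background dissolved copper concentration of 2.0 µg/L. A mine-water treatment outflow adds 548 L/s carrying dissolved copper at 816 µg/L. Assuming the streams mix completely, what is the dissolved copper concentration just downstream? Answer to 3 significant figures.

119 µg/L

Flow-weighted average: C = (3250·2.000 + 548.0·816.0) / 3798 = 453700/3798 = 119.4 µg/L.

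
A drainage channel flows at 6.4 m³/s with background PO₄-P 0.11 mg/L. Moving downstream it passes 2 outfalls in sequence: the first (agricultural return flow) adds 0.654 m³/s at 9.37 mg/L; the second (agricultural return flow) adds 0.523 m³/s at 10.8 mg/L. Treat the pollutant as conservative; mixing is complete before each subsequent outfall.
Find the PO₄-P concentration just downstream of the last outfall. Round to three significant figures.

After outfall 1: Q = 6.400 + 0.6540 = 7.054 m³/s; C = (6.400·0.1100 + 0.6540·9.370)/7.054 = 0.9685 mg/L.
After outfall 2: Q = 7.054 + 0.5230 = 7.577 m³/s; C = (7.054·0.9685 + 0.5230·10.80)/7.577 = 1.647 mg/L.

1.65 mg/L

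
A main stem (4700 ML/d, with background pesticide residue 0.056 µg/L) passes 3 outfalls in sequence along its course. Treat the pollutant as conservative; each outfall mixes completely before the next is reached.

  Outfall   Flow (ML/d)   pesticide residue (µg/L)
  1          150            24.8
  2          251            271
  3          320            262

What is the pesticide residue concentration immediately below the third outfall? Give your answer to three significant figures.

After outfall 1: Q = 4700 + 150.0 = 4850 ML/d; C = (4700·0.05600 + 150.0·24.80)/4850 = 0.8213 µg/L.
After outfall 2: Q = 4850 + 251.0 = 5101 ML/d; C = (4850·0.8213 + 251.0·271.0)/5101 = 14.12 µg/L.
After outfall 3: Q = 5101 + 320.0 = 5421 ML/d; C = (5101·14.12 + 320.0·262.0)/5421 = 28.75 µg/L.

28.7 µg/L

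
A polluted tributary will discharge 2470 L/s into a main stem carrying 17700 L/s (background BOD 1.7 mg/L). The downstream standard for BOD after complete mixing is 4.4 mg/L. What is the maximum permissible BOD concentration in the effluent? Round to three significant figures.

At the limit, (Qr·Cr + Qe·Cₑ)/(Qr + Qe) = 4.4:
Cₑ = (20170·4.4 − 17700·1.700) / 2470 = 23.75 mg/L.

23.7 mg/L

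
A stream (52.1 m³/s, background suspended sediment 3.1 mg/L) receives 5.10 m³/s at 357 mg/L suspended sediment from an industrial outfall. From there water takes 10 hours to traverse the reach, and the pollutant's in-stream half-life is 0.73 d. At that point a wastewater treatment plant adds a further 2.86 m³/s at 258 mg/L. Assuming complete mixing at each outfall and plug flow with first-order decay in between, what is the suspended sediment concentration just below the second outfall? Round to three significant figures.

34.5 mg/L

Conservation of mass: C = (52.10·3.100 + 5.100·357.0) / 57.20 = 1982/57.20 = 34.65 mg/L; combined flow 57.20 m³/s.
Half-life 0.73 d → k = ln 2 / 0.73 = 0.9495 d⁻¹.
Applying C = C₀e^(−kt): 34.65 × 0.6733 = 23.33 mg/L.
At the second outfall, C = (57.20·23.33 + 2.860·258.0) / (57.20 + 2.860) = 34.51 mg/L.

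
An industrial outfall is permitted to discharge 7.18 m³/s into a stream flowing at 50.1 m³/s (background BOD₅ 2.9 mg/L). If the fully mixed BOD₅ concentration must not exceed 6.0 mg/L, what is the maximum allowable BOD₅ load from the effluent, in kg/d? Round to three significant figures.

Mass balance at the limit: 50.10·2.900 + 7.180·Cₑ = 57.28·6.0 → Cₑ = 27.63 mg/L.
Load = 7.180 m³/s × 27.63 g/m³ × 86 400 s/d = 17140 kg/d.

17100 kg/d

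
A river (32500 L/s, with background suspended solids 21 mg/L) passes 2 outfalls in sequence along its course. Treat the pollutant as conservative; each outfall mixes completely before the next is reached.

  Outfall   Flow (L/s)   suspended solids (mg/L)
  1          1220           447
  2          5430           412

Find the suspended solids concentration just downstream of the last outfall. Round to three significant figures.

After outfall 1: Q = 32500 + 1220 = 33720 L/s; C = (32500·21.00 + 1220·447.0)/33720 = 36.41 mg/L.
After outfall 2: Q = 33720 + 5430 = 39150 L/s; C = (33720·36.41 + 5430·412.0)/39150 = 88.51 mg/L.

88.5 mg/L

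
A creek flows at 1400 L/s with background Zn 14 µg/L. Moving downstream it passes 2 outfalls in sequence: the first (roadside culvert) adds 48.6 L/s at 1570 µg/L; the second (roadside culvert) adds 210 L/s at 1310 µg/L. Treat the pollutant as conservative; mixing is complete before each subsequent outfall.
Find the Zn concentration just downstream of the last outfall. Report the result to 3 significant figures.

224 µg/L

Outfall 1: combined Q = 1449 L/s; C = (1400·14.00 + 48.60·1570)/1449 = 66.20 µg/L.
Outfall 2: combined Q = 1659 L/s; C = (1449·66.20 + 210.0·1310)/1659 = 223.7 µg/L.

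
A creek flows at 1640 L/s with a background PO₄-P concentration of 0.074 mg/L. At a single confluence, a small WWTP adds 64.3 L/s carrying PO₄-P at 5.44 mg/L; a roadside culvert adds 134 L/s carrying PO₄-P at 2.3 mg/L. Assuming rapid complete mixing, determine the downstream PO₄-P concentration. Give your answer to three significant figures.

0.424 mg/L

Flow-weighted average: C = (1640·0.07400 + 64.30·5.440 + 134.0·2.300) / 1838 = 779.4/1838 = 0.4240 mg/L.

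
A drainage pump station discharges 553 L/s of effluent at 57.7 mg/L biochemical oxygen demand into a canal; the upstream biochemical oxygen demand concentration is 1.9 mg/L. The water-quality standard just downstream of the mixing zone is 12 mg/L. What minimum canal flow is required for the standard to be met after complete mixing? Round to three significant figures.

2500 L/s

Set C_mix = 12: (Q·1.900 + 553.0·57.70) / (Q + 553.0) = 12
→ Q = 553.0·(57.70 − 12)/(12 − 1.900) = 2502 L/s.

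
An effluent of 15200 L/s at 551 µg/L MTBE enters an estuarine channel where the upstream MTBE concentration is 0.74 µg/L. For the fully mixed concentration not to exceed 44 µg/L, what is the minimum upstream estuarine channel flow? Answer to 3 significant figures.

Set C_mix = 44: (Q·0.7400 + 15200·551.0) / (Q + 15200) = 44
→ Q = 15200·(551.0 − 44)/(44 − 0.7400) = 178100 L/s.

178000 L/s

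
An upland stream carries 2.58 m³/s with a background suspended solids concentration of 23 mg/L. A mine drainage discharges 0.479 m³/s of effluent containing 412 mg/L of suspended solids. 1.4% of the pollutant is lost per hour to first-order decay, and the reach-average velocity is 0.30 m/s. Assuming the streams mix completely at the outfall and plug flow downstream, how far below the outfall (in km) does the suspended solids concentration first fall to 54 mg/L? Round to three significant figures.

Mass balance: C = (2.580·23.00 + 0.4790·412.0) / 3.059 = 256.7/3.059 = 83.91 mg/L.
1.4%/h lost → k = −ln(1 − 0.014) = 0.01410 h⁻¹.
Set 83.91·exp(−k·t) = 54 → t = ln(83.91/54)/k = 112600 s = 31.26 h.
Distance = v·t = 0.30·112600 = 33770 m = 33.77 km.

33.8 km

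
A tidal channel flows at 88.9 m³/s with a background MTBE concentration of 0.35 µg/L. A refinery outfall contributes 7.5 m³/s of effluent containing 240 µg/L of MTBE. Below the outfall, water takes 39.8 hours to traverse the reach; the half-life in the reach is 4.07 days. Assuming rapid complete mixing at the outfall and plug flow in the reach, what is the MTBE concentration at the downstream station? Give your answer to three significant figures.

Conservation of mass: C = (88.90·0.3500 + 7.500·240.0) / 96.40 = 1831/96.40 = 18.99 µg/L.
Half-life 4.07 d → k = ln 2 / 4.07 = 0.1703 d⁻¹.
First-order decay: C = 18.99·exp(−k·t) = 18.99·0.7540 = 14.32 µg/L.

14.3 µg/L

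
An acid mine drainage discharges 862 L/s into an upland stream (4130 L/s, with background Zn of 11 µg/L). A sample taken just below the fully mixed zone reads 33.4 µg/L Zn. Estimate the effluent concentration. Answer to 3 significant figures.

Mass balance: 4130·11.00 + 862.0·Cₑ = 4992·33.40
→ Cₑ = (4992·33.40 − 4130·11.00) / 862.0 = 140.7 µg/L.

141 µg/L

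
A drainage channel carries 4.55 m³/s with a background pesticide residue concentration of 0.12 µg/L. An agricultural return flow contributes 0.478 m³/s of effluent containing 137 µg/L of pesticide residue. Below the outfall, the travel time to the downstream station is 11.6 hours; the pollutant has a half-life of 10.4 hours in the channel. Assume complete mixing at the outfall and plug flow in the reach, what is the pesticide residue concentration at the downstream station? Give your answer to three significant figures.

Conservation of mass: C = (4.550·0.1200 + 0.4780·137.0) / 5.028 = 66.03/5.028 = 13.13 µg/L.
Half-life 10.4 h → k = ln 2 / 10.4 = 0.06665 h⁻¹ = 1.600 d⁻¹.
Applying C = C₀e^(−kt): 13.13 × 0.4616 = 6.062 µg/L.

6.06 µg/L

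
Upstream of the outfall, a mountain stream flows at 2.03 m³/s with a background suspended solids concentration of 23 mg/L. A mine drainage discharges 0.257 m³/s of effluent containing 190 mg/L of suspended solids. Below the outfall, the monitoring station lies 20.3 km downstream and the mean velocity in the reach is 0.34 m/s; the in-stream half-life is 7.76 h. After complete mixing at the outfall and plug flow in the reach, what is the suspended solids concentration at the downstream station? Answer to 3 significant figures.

9.49 mg/L

After mixing, C = (2.030·23.00 + 0.2570·190.0) / 2.287 = 95.52/2.287 = 41.77 mg/L.
Travel time t = 20.3·1000 / 0.34 = 59710 s = 16.58 h.
Half-life 7.76 h → k = ln 2 / 7.76 = 0.08932 h⁻¹ = 2.144 d⁻¹.
After decay, C = 41.77 × e^(−kt) = 41.77 × 0.2273 = 9.494 mg/L.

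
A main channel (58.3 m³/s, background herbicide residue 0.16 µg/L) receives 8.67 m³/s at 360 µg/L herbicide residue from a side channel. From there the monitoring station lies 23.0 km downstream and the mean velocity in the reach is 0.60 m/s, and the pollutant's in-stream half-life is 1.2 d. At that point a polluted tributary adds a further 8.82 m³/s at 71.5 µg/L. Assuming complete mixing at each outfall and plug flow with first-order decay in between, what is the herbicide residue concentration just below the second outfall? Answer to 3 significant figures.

40.3 µg/L

After mixing, C = (58.30·0.1600 + 8.670·360.0) / 66.97 = 3131/66.97 = 46.75 µg/L; combined flow 66.97 m³/s.
Travel time t = 23.0·1000 / 0.60 = 38330 s = 10.65 h.
Half-life 1.2 d → k = ln 2 / 1.2 = 0.5776 d⁻¹.
After decay, C = 46.75 × e^(−kt) = 46.75 × 0.7739 = 36.18 µg/L.
At the second outfall, C = (66.97·36.18 + 8.820·71.50) / (66.97 + 8.820) = 40.29 µg/L.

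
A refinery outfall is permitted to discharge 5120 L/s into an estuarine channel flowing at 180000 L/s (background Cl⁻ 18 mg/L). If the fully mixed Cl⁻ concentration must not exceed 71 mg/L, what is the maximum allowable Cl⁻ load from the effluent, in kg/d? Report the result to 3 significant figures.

Mass balance at the limit: 180000·18.00 + 5120·Cₑ = 185100·71 → Cₑ = 1934 mg/L.
5120 L/s = 5.120 m³/s. Load = 5.120 m³/s × 1934 g/m³ × 86 400 s/d = 855700 kg/d.

856000 kg/d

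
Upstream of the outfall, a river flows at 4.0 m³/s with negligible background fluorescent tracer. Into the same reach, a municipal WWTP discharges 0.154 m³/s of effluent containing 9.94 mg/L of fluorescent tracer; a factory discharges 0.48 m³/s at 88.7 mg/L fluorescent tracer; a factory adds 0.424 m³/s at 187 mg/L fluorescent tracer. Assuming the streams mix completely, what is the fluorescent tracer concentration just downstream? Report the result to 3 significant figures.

Conservation of mass: C = (4.000·0 + 0.1540·9.940 + 0.4800·88.70 + 0.4240·187.0) / 5.058 = 123.4/5.058 = 24.40 mg/L.

24.4 mg/L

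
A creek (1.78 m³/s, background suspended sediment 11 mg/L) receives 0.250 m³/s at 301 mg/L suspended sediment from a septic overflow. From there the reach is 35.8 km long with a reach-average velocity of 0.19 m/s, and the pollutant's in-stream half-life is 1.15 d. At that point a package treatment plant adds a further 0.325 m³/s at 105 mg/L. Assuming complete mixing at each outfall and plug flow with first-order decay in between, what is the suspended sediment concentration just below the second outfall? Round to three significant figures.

Conservation of mass: C = (1.780·11.00 + 0.2500·301.0) / 2.030 = 94.83/2.030 = 46.71 mg/L; combined flow 2.030 m³/s.
Travel time t = 35.8·1000 / 0.19 = 188400 s = 52.34 h.
Half-life 1.15 d → k = ln 2 / 1.15 = 0.6027 d⁻¹.
Decay over the reach: 46.71·exp(−kt) = 46.71·0.2686 = 12.55 mg/L.
At the second outfall, C = (2.030·12.55 + 0.3250·105.0) / (2.030 + 0.3250) = 25.31 mg/L.

25.3 mg/L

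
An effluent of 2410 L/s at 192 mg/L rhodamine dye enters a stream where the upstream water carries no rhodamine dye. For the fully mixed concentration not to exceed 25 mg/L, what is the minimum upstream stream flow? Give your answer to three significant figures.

Set C_mix = 25: (Q·0 + 2410·192.0) / (Q + 2410) = 25
→ Q = 2410·(192.0 − 25)/(25 − 0) = 16100 L/s.

16100 L/s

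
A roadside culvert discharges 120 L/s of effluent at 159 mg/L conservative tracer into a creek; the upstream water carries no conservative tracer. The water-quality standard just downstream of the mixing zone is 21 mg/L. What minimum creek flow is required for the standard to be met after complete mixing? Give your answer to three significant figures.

789 L/s

Set C_mix = 21: (Q·0 + 120.0·159.0) / (Q + 120.0) = 21
→ Q = 120.0·(159.0 − 21)/(21 − 0) = 788.6 L/s.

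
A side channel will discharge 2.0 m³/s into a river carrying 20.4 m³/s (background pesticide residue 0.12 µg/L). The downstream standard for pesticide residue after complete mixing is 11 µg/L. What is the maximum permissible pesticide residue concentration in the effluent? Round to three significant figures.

122 µg/L

At the limit, (Qr·Cr + Qe·Cₑ)/(Qr + Qe) = 11:
Cₑ = (22.40·11 − 20.40·0.1200) / 2.000 = 122.0 µg/L.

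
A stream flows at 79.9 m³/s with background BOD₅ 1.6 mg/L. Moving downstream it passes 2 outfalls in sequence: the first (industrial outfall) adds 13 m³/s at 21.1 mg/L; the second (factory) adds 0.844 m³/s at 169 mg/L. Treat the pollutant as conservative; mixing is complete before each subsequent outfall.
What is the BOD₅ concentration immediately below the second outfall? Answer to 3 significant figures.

5.81 mg/L

Outfall 1: combined Q = 92.90 m³/s; C = (79.90·1.600 + 13.00·21.10)/92.90 = 4.329 mg/L.
Outfall 2: combined Q = 93.74 m³/s; C = (92.90·4.329 + 0.8440·169.0)/93.74 = 5.811 mg/L.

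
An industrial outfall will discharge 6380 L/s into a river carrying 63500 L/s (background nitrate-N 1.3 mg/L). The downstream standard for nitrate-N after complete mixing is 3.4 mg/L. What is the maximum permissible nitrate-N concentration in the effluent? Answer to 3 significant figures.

24.3 mg/L

At the limit, (Qr·Cr + Qe·Cₑ)/(Qr + Qe) = 3.4:
Cₑ = (69880·3.4 − 63500·1.300) / 6380 = 24.30 mg/L.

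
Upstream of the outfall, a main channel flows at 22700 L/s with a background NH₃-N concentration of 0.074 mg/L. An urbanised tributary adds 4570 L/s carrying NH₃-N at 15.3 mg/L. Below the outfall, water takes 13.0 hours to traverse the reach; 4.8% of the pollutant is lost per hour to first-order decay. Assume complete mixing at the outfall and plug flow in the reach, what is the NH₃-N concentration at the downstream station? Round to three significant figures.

1.39 mg/L

Mixed concentration C = ΣQC/ΣQ = (22700·0.07400 + 4570·15.30) / 27270 = 71600/27270 = 2.626 mg/L.
4.8%/h lost → k = −ln(1 − 0.048) = 0.04919 h⁻¹.
After decay, C = 2.626 × e^(−kt) = 2.626 × 0.5276 = 1.385 mg/L.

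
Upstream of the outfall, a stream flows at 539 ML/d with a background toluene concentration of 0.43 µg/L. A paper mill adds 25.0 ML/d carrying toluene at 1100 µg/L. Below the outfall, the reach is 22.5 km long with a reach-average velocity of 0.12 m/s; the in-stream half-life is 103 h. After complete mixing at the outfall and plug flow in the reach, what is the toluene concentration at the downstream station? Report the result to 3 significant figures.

34.6 µg/L

Flow-weighted average: C = (539.0·0.4300 + 25.00·1100) / 564.0 = 27730/564.0 = 49.17 µg/L.
Travel time t = 22.5·1000 / 0.12 = 187500 s = 52.08 h.
Half-life 103 h → k = ln 2 / 103 = 0.006730 h⁻¹ = 0.1615 d⁻¹.
First-order decay: C = 49.17·exp(−k·t) = 49.17·0.7043 = 34.63 µg/L.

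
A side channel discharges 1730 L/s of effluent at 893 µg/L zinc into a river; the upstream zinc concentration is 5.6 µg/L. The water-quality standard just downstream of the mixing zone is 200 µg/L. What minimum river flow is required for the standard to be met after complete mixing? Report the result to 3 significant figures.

Set C_mix = 200: (Q·5.600 + 1730·893.0) / (Q + 1730) = 200
→ Q = 1730·(893.0 − 200)/(200 − 5.600) = 6167 L/s.

6170 L/s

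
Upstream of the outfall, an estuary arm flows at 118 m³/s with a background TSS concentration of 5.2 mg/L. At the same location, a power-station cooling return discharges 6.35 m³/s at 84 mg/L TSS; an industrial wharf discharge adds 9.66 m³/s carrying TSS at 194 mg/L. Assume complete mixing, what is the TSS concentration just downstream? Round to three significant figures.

22.5 mg/L

After mixing, C = (118.0·5.200 + 6.350·84.00 + 9.660·194.0) / 134.0 = 3021/134.0 = 22.54 mg/L.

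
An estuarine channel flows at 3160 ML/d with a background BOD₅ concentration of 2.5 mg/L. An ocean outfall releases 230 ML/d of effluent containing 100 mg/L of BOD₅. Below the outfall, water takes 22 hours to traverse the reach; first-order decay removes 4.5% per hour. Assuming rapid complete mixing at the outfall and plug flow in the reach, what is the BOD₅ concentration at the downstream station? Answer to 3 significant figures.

3.31 mg/L

After mixing, C = (3160·2.500 + 230.0·100.0) / 3390 = 30900/3390 = 9.115 mg/L.
4.5%/h lost → k = −ln(1 − 0.045) = 0.04604 h⁻¹.
Applying C = C₀e^(−kt): 9.115 × 0.3631 = 3.310 mg/L.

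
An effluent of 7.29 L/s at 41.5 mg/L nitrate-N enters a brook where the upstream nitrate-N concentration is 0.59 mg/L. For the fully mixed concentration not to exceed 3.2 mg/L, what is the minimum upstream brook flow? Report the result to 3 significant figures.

107 L/s

Set C_mix = 3.2: (Q·0.5900 + 7.290·41.50) / (Q + 7.290) = 3.2
→ Q = 7.290·(41.50 − 3.2)/(3.2 − 0.5900) = 107.0 L/s.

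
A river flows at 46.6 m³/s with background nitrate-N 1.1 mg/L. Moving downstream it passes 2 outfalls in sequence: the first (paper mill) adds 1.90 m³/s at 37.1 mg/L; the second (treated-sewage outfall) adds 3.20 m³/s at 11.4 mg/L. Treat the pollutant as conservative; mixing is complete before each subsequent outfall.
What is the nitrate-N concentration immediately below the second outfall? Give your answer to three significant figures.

3.06 mg/L

After outfall 1: Q = 46.60 + 1.900 = 48.50 m³/s; C = (46.60·1.100 + 1.900·37.10)/48.50 = 2.510 mg/L.
After outfall 2: Q = 48.50 + 3.200 = 51.70 m³/s; C = (48.50·2.510 + 3.200·11.40)/51.70 = 3.061 mg/L.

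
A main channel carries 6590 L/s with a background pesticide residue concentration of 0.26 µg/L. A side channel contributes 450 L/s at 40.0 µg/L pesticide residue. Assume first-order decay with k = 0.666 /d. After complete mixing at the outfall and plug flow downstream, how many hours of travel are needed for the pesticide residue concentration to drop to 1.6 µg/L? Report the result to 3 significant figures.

Mixed concentration C = ΣQC/ΣQ = (6590·0.2600 + 450.0·40.00) / 7040 = 19710/7040 = 2.800 µg/L.
2.800·exp(−k·t) = 1.6 → t = ln(2.800/1.6)/k = 72610 s = 20.17 h.

20.2 h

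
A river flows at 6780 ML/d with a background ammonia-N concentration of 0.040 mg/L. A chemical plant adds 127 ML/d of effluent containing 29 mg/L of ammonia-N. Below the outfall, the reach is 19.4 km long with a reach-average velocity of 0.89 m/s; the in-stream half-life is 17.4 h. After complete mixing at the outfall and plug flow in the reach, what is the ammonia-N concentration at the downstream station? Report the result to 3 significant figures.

0.450 mg/L

Conservation of mass: C = (6780·0.04000 + 127.0·29.00) / 6907 = 3954/6907 = 0.5725 mg/L.
Travel time t = 19.4·1000 / 0.89 = 21800 s = 6.055 h.
Half-life 17.4 h → k = ln 2 / 17.4 = 0.03984 h⁻¹ = 0.9561 d⁻¹.
After decay, C = 0.5725 × e^(−kt) = 0.5725 × 0.7857 = 0.4498 mg/L.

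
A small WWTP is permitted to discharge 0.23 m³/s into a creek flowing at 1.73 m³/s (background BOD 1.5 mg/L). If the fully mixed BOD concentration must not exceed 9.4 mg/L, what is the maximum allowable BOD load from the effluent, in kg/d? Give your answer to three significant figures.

Mass balance at the limit: 1.730·1.500 + 0.2300·Cₑ = 1.960·9.4 → Cₑ = 68.82 mg/L.
Load = 0.2300 m³/s × 68.82 g/m³ × 86 400 s/d = 1368 kg/d.

1370 kg/d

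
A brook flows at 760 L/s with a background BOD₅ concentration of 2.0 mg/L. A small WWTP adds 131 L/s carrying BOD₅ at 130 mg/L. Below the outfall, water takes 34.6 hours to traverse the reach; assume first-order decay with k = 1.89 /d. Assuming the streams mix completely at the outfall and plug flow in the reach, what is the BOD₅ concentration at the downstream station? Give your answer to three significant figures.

Mass balance: C = (760.0·2.000 + 131.0·130.0) / 891.0 = 18550/891.0 = 20.82 mg/L.
First-order decay: C = 20.82·exp(−k·t) = 20.82·0.06556 = 1.365 mg/L.

1.36 mg/L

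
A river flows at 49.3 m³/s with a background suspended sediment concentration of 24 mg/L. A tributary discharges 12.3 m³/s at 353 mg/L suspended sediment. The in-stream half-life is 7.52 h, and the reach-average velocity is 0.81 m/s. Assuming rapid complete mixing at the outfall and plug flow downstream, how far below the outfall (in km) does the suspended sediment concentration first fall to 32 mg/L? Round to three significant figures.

After mixing, C = (49.30·24.00 + 12.30·353.0) / 61.60 = 5525/61.60 = 89.69 mg/L.
Half-life 7.52 h → k = ln 2 / 7.52 = 0.09217 h⁻¹ = 2.212 d⁻¹.
Set 89.69·exp(−k·t) = 32 → t = ln(89.69/32)/k = 40250 s = 11.18 h.
Distance = v·t = 0.81·40250 = 32610 m = 32.61 km.

32.6 km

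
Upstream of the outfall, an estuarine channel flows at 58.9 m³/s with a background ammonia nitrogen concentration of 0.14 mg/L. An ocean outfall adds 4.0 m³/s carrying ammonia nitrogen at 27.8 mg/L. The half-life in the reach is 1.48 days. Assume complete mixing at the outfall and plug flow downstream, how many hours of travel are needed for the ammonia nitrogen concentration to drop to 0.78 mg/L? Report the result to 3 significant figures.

Flow-weighted average: C = (58.90·0.1400 + 4.000·27.80) / 62.90 = 119.4/62.90 = 1.899 mg/L.
Half-life 1.48 d → k = ln 2 / 1.48 = 0.4683 d⁻¹.
1.899·exp(−k·t) = 0.78 → t = ln(1.899/0.78)/k = 164100 s = 45.60 h.

45.6 h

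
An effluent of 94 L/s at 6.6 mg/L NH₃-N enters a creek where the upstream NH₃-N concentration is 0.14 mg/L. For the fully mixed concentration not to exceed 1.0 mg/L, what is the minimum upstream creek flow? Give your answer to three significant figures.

612 L/s

Set C_mix = 1.0: (Q·0.1400 + 94.00·6.600) / (Q + 94.00) = 1.0
→ Q = 94.00·(6.600 − 1.0)/(1.0 − 0.1400) = 612.1 L/s.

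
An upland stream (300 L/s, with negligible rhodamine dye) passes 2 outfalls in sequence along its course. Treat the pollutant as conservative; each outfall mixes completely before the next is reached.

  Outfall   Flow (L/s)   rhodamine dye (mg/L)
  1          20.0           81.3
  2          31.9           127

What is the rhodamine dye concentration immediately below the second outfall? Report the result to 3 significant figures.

Outfall 1: combined Q = 320.0 L/s; C = (300.0·0 + 20.00·81.30)/320.0 = 5.081 mg/L.
Outfall 2: combined Q = 351.9 L/s; C = (320.0·5.081 + 31.90·127.0)/351.9 = 16.13 mg/L.

16.1 mg/L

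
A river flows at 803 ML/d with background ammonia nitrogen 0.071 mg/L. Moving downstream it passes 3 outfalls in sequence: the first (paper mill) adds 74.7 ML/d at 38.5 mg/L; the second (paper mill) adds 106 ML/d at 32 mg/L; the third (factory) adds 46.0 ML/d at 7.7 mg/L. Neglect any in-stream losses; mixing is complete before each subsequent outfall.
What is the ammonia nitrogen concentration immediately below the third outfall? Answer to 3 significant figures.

Below outfall 1: Q → 877.7 ML/d, C = (803.0·0.07100 + 74.70·38.50)/877.7 = 3.342 mg/L.
Below outfall 2: Q → 983.7 ML/d, C = (877.7·3.342 + 106.0·32.00)/983.7 = 6.430 mg/L.
Below outfall 3: Q → 1030 ML/d, C = (983.7·6.430 + 46.00·7.700)/1030 = 6.487 mg/L.

6.49 mg/L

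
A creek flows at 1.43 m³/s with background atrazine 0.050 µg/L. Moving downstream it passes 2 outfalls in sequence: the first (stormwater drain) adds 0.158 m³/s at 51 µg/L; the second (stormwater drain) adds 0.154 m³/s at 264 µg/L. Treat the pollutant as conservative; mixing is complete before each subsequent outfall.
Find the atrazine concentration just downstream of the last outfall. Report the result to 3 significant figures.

28.0 µg/L

Below outfall 1: Q → 1.588 m³/s, C = (1.430·0.05000 + 0.1580·51.00)/1.588 = 5.119 µg/L.
Below outfall 2: Q → 1.742 m³/s, C = (1.588·5.119 + 0.1540·264.0)/1.742 = 28.01 µg/L.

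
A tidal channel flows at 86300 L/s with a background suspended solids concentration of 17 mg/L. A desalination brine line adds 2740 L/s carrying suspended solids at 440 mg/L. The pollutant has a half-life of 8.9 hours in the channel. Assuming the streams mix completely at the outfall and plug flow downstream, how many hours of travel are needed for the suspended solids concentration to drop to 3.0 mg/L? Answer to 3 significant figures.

29.6 h

Mass balance: C = (86300·17.00 + 2740·440.0) / 89040 = 2673000/89040 = 30.02 mg/L.
Half-life 8.9 h → k = ln 2 / 8.9 = 0.07788 h⁻¹ = 1.869 d⁻¹.
30.02·exp(−k·t) = 3.0 → t = ln(30.02/3.0)/k = 106500 s = 29.57 h.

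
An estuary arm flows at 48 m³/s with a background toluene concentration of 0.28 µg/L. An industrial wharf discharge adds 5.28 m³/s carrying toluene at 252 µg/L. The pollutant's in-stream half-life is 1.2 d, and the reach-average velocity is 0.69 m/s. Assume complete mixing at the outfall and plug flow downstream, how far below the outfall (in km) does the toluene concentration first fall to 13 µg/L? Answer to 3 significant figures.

68.4 km

After mixing, C = (48.00·0.2800 + 5.280·252.0) / 53.28 = 1344/53.28 = 25.23 µg/L.
Half-life 1.2 d → k = ln 2 / 1.2 = 0.5776 d⁻¹.
Set 25.23·exp(−k·t) = 13 → t = ln(25.23/13)/k = 99150 s = 27.54 h.
Distance = v·t = 0.69·99150 = 68420 m = 68.42 km.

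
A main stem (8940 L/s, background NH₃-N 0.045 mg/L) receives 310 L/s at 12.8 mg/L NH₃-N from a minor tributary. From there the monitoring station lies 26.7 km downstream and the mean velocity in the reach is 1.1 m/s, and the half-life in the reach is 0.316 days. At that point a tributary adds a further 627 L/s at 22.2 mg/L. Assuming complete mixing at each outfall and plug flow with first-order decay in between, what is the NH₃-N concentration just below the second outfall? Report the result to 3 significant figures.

1.65 mg/L

Mixed concentration C = ΣQC/ΣQ = (8940·0.04500 + 310.0·12.80) / 9250 = 4370/9250 = 0.4725 mg/L; combined flow 9250 L/s.
Travel time t = 26.7·1000 / 1.1 = 24270 s = 6.742 h.
Half-life 0.316 d → k = ln 2 / 0.316 = 2.194 d⁻¹.
First-order decay: C = 0.4725·exp(−k·t) = 0.4725·0.5400 = 0.2551 mg/L.
At the second outfall, C = (9250·0.2551 + 627.0·22.20) / (9250 + 627.0) = 1.648 mg/L.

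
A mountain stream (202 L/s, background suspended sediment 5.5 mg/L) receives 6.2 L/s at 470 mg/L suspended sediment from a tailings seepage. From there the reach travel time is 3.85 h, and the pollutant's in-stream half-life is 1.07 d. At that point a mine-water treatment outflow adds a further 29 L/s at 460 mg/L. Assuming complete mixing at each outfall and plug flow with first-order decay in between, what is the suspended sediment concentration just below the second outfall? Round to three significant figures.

After mixing, C = (202.0·5.500 + 6.200·470.0) / 208.2 = 4025/208.2 = 19.33 mg/L; combined flow 208.2 L/s.
Half-life 1.07 d → k = ln 2 / 1.07 = 0.6478 d⁻¹.
After decay, C = 19.33 × e^(−kt) = 19.33 × 0.9013 = 17.42 mg/L.
Second outfall: C = (208.2·17.42 + 29.00·460.0)/237.2 = 71.53 mg/L.

71.5 mg/L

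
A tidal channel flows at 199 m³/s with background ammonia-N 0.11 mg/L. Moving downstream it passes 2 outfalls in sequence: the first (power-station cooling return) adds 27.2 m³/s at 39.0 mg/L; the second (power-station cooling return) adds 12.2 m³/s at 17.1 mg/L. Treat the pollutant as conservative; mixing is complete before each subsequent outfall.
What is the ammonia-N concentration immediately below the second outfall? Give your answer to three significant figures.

After outfall 1: Q = 199.0 + 27.20 = 226.2 m³/s; C = (199.0·0.1100 + 27.20·39.00)/226.2 = 4.786 mg/L.
After outfall 2: Q = 226.2 + 12.20 = 238.4 m³/s; C = (226.2·4.786 + 12.20·17.10)/238.4 = 5.417 mg/L.

5.42 mg/L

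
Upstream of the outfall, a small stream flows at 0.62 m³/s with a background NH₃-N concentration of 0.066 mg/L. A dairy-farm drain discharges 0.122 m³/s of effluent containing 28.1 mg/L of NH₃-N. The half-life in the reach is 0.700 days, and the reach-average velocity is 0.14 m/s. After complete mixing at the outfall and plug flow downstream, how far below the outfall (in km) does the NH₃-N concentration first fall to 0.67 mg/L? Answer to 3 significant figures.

23.7 km

After mixing, C = (0.6200·0.06600 + 0.1220·28.10) / 0.7420 = 3.469/0.7420 = 4.675 mg/L.
Half-life 0.700 d → k = ln 2 / 0.700 = 0.9902 d⁻¹.
Set 4.675·exp(−k·t) = 0.67 → t = ln(4.675/0.67)/k = 169500 s = 47.09 h.
Distance = v·t = 0.14·169500 = 23730 m = 23.73 km.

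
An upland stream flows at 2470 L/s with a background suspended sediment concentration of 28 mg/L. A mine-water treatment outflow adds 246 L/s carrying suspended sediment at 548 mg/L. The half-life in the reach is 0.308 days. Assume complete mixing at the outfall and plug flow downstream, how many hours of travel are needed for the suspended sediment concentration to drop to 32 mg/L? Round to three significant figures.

9.10 h

Conservation of mass: C = (2470·28.00 + 246.0·548.0) / 2716 = 204000/2716 = 75.10 mg/L.
Half-life 0.308 d → k = ln 2 / 0.308 = 2.250 d⁻¹.
75.10·exp(−k·t) = 32 → t = ln(75.10/32)/k = 32750 s = 9.097 h.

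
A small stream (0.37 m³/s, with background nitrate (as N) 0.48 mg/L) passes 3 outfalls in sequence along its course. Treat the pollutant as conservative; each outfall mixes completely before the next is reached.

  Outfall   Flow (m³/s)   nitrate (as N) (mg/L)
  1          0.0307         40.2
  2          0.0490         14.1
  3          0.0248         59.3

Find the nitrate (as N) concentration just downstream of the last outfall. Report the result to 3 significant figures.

Below outfall 1: Q → 0.4007 m³/s, C = (0.3700·0.4800 + 0.03070·40.20)/0.4007 = 3.523 mg/L.
Below outfall 2: Q → 0.4497 m³/s, C = (0.4007·3.523 + 0.04900·14.10)/0.4497 = 4.676 mg/L.
Below outfall 3: Q → 0.4745 m³/s, C = (0.4497·4.676 + 0.02480·59.30)/0.4745 = 7.531 mg/L.

7.53 mg/L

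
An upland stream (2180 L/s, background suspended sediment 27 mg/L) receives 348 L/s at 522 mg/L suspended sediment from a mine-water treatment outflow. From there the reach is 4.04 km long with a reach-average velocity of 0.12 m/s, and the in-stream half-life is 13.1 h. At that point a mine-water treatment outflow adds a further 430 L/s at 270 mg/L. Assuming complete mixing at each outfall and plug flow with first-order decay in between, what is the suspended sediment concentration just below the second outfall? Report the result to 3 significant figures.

88.8 mg/L

Mixed concentration C = ΣQC/ΣQ = (2180·27.00 + 348.0·522.0) / 2528 = 240500/2528 = 95.14 mg/L; combined flow 2528 L/s.
Travel time t = 4.04·1000 / 0.12 = 33670 s = 9.352 h.
Half-life 13.1 h → k = ln 2 / 13.1 = 0.05291 h⁻¹ = 1.270 d⁻¹.
First-order decay: C = 95.14·exp(−k·t) = 95.14·0.6097 = 58.01 mg/L.
At the second outfall, C = (2528·58.01 + 430.0·270.0) / (2528 + 430.0) = 88.82 mg/L.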